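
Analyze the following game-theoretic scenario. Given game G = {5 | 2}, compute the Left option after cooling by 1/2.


Original game: {5 | 2} (a switch {a | b} with a > b).
Cooling by t (for t below the temperature (a - b)/2 = 3/2) taxes each move by t: {a | b} cooled by t is {a - t | b + t}.
Cooling amount: t = 1/2
Cooled Left option: 5 - 1/2 = 9/2
Cooled Right option: 2 + 1/2 = 5/2
Cooled game: {9/2 | 5/2}
Left option = 9/2

9/2


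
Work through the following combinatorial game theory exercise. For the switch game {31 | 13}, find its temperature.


The game is {31 | 13}, a switch {a | b} with numbers a > b.
Cooling {a | b} by t gives {a - t | b + t}, which stops being hot when a - t = b + t, i.e. at t = (a - b)/2. So the temperature of a switch is (a - b)/2.
Temperature = (Left option - Right option) / 2
= (31 - (13)) / 2
= 18 / 2
= 9

9


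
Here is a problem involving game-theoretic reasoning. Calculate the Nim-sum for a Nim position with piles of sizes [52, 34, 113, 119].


We need the XOR (exclusive or) of all pile sizes.
After XOR-ing pile 1 (size 52): 0 XOR 52 = 52
After XOR-ing pile 2 (size 34): 52 XOR 34 = 22
After XOR-ing pile 3 (size 113): 22 XOR 113 = 103
After XOR-ing pile 4 (size 119): 103 XOR 119 = 16
The Nim-value of this position is 16.

16


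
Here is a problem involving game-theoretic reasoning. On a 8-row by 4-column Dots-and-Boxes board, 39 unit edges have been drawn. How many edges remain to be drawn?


Grid: 8 x 4 boxes, i.e. 9 rows and 5 columns of dots.
Horizontal edges: (rows + 1) * cols = 9 * 4 = 36
Vertical edges: rows * (cols + 1) = 8 * 5 = 40
Total edges: 36 + 40 = 76
Edges drawn: 39
Remaining: 76 - 39 = 37

37


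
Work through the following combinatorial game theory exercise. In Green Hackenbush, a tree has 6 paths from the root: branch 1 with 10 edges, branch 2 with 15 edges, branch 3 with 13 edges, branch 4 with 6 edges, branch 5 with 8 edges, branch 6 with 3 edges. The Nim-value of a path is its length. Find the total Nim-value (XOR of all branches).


The tree has 6 branches from the ground vertex.
In Green Hackenbush, the Nim-value of a simple path of length k is k.
Branch 1: length 10, Nim-value = 10
Branch 2: length 15, Nim-value = 15
Branch 3: length 13, Nim-value = 13
Branch 4: length 6, Nim-value = 6
Branch 5: length 8, Nim-value = 8
Branch 6: length 3, Nim-value = 3
Total Nim-value = XOR of all branch values:
0 XOR 10 = 10
10 XOR 15 = 5
5 XOR 13 = 8
8 XOR 6 = 14
14 XOR 8 = 6
6 XOR 3 = 5
Nim-value of the tree = 5

5


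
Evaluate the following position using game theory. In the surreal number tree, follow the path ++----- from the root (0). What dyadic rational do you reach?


Sign expansion: ++-----
Rule: track bounds (lo, hi), initially (-inf, +inf). On '+', the current value becomes lo and we move to the simplest number in (value, hi): value + 1 if hi = +inf, otherwise the midpoint (value + hi)/2. On '-', the current value becomes hi and we move to value - 1 if lo = -inf, otherwise the midpoint (lo + value)/2.
Start at 0.
Step 1: sign = +, move right. Bounds: (0, +inf). Value = 1
Step 2: sign = +, move right. Bounds: (1, +inf). Value = 2
Step 3: sign = -, move left. Bounds: (1, 2). Value = 3/2
Step 4: sign = -, move left. Bounds: (1, 3/2). Value = 5/4
Step 5: sign = -, move left. Bounds: (1, 5/4). Value = 9/8
Step 6: sign = -, move left. Bounds: (1, 9/8). Value = 17/16
Step 7: sign = -, move left. Bounds: (1, 17/16). Value = 33/32
The surreal number with sign expansion ++----- is 33/32.

33/32


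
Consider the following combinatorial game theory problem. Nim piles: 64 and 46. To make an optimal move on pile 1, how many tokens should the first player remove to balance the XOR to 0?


Piles: 64 and 46
Current XOR: 64 XOR 46 = 110 (non-zero, so this is an N-position).
To make the XOR zero, we need to find a move that balances the piles.
For pile 1 (size 64): target = 64 XOR 110 = 46
We reduce pile 1 from 64 to 46.
Tokens removed: 64 - 46 = 18
Verification: 46 XOR 46 = 0

18


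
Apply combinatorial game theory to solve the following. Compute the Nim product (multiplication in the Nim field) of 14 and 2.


Nim multiplication is bilinear over XOR: (u XOR v) * w = (u*w) XOR (v*w).
So we split each operand into its bit components and XOR the pairwise Nim products.
14 = 2 + 4 + 8 (as XOR of powers of 2).
2 = 2 (as XOR of powers of 2).
Using the standard Nim-product table on single bits:
  2*2 = 3,   2*4 = 8,   2*8 = 12,
  4*4 = 6,   4*8 = 11,  8*8 = 13,
and  1*x = x (identity), k*l = l*k (commutative).
Pairwise Nim products:
  2 * 2 = 3
  4 * 2 = 8
  8 * 2 = 12
XOR them: 3 XOR 8 XOR 12 = 7.
Result: 14 * 2 = 7 (in Nim).

7


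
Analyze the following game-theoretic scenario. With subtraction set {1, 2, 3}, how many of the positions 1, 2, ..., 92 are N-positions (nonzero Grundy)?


Subtraction set S = {1, 2, 3}, so G(n) = n mod 4.
G(n) = 0 when n is a multiple of 4.
Multiples of 4 in [1, 92]: 23
N-positions (nonzero Grundy) = 92 - 23 = 69

69


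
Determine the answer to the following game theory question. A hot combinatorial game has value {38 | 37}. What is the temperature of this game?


The game is {38 | 37}, a switch {a | b} with numbers a > b.
Cooling {a | b} by t gives {a - t | b + t}, which stops being hot when a - t = b + t, i.e. at t = (a - b)/2. So the temperature of a switch is (a - b)/2.
Temperature = (Left option - Right option) / 2
= (38 - (37)) / 2
= 1 / 2
= 1/2

1/2


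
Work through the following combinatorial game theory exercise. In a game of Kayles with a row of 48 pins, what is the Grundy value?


Kayles: a move removes 1 or 2 adjacent pins from a contiguous row.
Removing pins from a row of k leaves two independent rows (a, b) with a + b = k - 1 (one pin) or a + b = k - 2 (two pins); an end removal gives a = 0.
By Sprague-Grundy, G(k) = mex{ G(a) XOR G(b) } over all these splits. G(0) = 0.
G(1): splits (0,0):0^0=0 -> mex({0}) = 1
G(2): splits (0,1):0^1=1 (0,0):0^0=0 -> mex({0, 1}) = 2
G(3): splits (0,2):0^2=2 (1,1):1^1=0 (0,1):0^1=1 -> mex({0, 1, 2}) = 3
G(4): splits (0,3):0^3=3 (1,2):1^2=3 (0,2):0^2=2 (1,1):1^1=0 -> mex({0, 2, 3}) = 1
G(5): splits (0,4):0^1=1 (1,3):1^3=2 (2,2):2^2=0 (0,3):0^3=3 (1,2):1^2=3 -> mex({0, 1, 2, 3}) = 4
G(6) = mex({0, 1, 2, 4}) = 3
G(7) = mex({0, 1, 3, 4, 5}) = 2
G(8) = mex({0, 2, 3, 5, 6}) = 1
G(9) = mex({0, 1, 2, 3, 6, 7}) = 4
G(10) = mex({0, 1, 3, 4, 5, 7}) = 2
G(11) = mex({0, 1, 2, 3, 4, 5}) = 6
G(12) = mex({0, 1, 2, 3, 5, 6, 7}) = 4
G(13) = mex({0, 2, 3, 4, 6, 7}) = 1
G(14) = mex({0, 1, 4, 5, 6, 7}) = 2
G(15) = mex({0, 1, 2, 3, 4, 5, 6}) = 7
G(16) = mex({0, 2, 3, 5, 6, 7}) = 1
G(17) = mex({0, 1, 2, 3, 5, 6, 7}) = 4
G(18) = mex({0, 1, 2, 4, 5, 6}) = 3
G(19) = mex({0, 1, 3, 4, 5, 7}) = 2
G(20) = mex({0, 2, 3, 4, 5, 6, 7}) = 1
G(21) = mex({0, 1, 2, 3, 5, 6, 7}) = 4
G(22) = mex({0, 1, 2, 3, 4, 5, 7}) = 6
G(23) = mex({0, 1, 2, 3, 4, 5, 6}) = 7
G(24) = mex({0, 1, 2, 3, 5, 6, 7}) = 4
G(25) = mex({0, 2, 3, 4, 6, 7}) = 1
G(26) = mex({0, 1, 3, 4, 5, 6, 7}) = 2
G(27) = mex({0, 1, 2, 3, 4, 5, 6, 7}) = 8
G(28) = mex({0, 1, 2, 3, 4, 6, 7, 8}) = 5
G(29) = mex({0, 1, 2, 3, 5, 6, 7, 8, 9}) = 4
G(30) = mex({0, 1, 2, 3, 4, 5, 6, 9, 10}) = 7
G(31) = mex({0, 1, 3, 4, 5, 7, 10, 11}) = 2
G(32) = mex({0, 2, 3, 4, 5, 6, 7, 9, 11}) = 1
G(33) = mex({0, 1, 2, 3, 4, 5, 6, 7, 9, 12}) = 8
G(34) = mex({0, 1, 2, 3, 4, 5, 7, 8, 11, 12}) = 6
G(35) = mex({0, 1, 2, 3, 4, 5, 6, 8, 9, 10, 11}) = 7
G(36) = mex({0, 1, 2, 3, 5, 6, 7, 9, 10}) = 4
G(37) = mex({0, 2, 3, 4, 6, 7, 9, 10, 11, 12}) = 1
G(38) = mex({0, 1, 3, 4, 5, 6, 7, 9, 10, 11, 12}) = 2
G(39) = mex({0, 1, 2, 4, 5, 6, 7, 9, 10, 12, 14}) = 3
G(40) = mex({0, 2, 3, 4, 6, 7, 11, 12, 14}) = 1
G(41) = mex({0, 1, 2, 3, 5, 6, 7, 9, 10, 11, 12}) = 4
G(42) = mex({0, 1, 2, 3, 4, 5, 6, 9, 10}) = 7
G(43) = mex({0, 1, 3, 4, 5, 7, 9, 10, 12, 15}) = 2
G(44) = mex({0, 2, 3, 4, 5, 6, 7, 9, 10, 12, 15}) = 1
G(45) = mex({0, 1, 2, 3, 4, 5, 6, 7, 9, 10, 12, 14}) = 8
G(46) = mex({0, 1, 3, 4, 5, 7, 8, 11, 12, 14}) = 2
G(47) = mex({0, 1, 2, 3, 4, 5, 6, 8, 9, 10, 11, 12}) = 7
G(48) = mex({0, 1, 2, 3, 5, 6, 7, 9, 10}) = 4
Therefore G(48) = 4.

4


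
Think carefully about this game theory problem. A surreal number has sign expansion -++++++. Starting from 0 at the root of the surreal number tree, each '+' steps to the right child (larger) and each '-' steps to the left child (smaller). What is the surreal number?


Sign expansion: -++++++
Rule: track bounds (lo, hi), initially (-inf, +inf). On '+', the current value becomes lo and we move to the simplest number in (value, hi): value + 1 if hi = +inf, otherwise the midpoint (value + hi)/2. On '-', the current value becomes hi and we move to value - 1 if lo = -inf, otherwise the midpoint (lo + value)/2.
Start at 0.
Step 1: sign = -, move left. Bounds: (-inf, 0). Value = -1
Step 2: sign = +, move right. Bounds: (-1, 0). Value = -1/2
Step 3: sign = +, move right. Bounds: (-1/2, 0). Value = -1/4
Step 4: sign = +, move right. Bounds: (-1/4, 0). Value = -1/8
Step 5: sign = +, move right. Bounds: (-1/8, 0). Value = -1/16
Step 6: sign = +, move right. Bounds: (-1/16, 0). Value = -1/32
Step 7: sign = +, move right. Bounds: (-1/32, 0). Value = -1/64
The surreal number with sign expansion -++++++ is -1/64.

-1/64


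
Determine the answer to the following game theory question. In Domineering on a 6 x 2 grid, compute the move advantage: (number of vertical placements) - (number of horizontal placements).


Board is 6 x 2 (rows x cols).
Left (vertical) placements: (rows-1) * cols = 5 * 2 = 10
Right (horizontal) placements: rows * (cols-1) = 6 * 1 = 6
Advantage = Left - Right = 10 - 6 = 4

4


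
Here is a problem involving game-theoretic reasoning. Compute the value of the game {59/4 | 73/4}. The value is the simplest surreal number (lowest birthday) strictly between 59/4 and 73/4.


Left options: {59/4}, max = 59/4
Right options: {73/4}, min = 73/4
All options are numbers and max(Left) < min(Right), so by the simplicity theorem the value is the simplest (earliest-born) number strictly between 59/4 and 73/4.
Integers 15 through 18 all lie strictly between 59/4 and 73/4.
Among integers, the simplest (lowest birthday = smallest |n|; 0 is born on day 0, +-n on day n) is 15.
No non-integer in the interval can be simpler: if x is a non-integer in the interval, then floor(x) or ceil(x) also lies in the interval (the interval contains an integer), and both are proper prefixes of x's sign expansion, i.e. born earlier. So the game value is 15.
Game value = 15

15


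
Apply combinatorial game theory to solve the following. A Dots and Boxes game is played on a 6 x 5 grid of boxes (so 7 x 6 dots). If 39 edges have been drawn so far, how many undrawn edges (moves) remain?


Grid: 6 x 5 boxes, i.e. 7 rows and 6 columns of dots.
Horizontal edges: (rows + 1) * cols = 7 * 5 = 35
Vertical edges: rows * (cols + 1) = 6 * 6 = 36
Total edges: 35 + 36 = 71
Edges drawn: 39
Remaining: 71 - 39 = 32

32


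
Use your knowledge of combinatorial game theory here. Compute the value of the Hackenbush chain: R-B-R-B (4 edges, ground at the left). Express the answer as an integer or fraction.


Edges (from ground): R-B-R-B
By Berlekamp's sign-expansion rule, a Blue-Red Hackenbush stalk has the value of the surreal number whose sign sequence is the edge sequence with B -> + and R -> -.
Sign sequence: -+-+
Trace the sign expansion in the surreal number tree, starting from 0:
Edge 1: R (sign -) -> bounds (-inf, 0), value = -1
Edge 2: B (sign +) -> bounds (-1, 0), value = -1/2
Edge 3: R (sign -) -> bounds (-1, -1/2), value = -3/4
Edge 4: B (sign +) -> bounds (-3/4, -1/2), value = -5/8
Game value = -5/8

-5/8


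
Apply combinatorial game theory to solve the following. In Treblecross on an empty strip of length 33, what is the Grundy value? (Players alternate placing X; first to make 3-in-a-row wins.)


Treblecross: place X on empty cells; 3-in-a-row wins.
Playing within two cells of an existing X lets the opponent win at once, so sensible play treats the cells i-2..i+2 around each X as dead. The player left with no safe cell loses, so this is a normal-play take-away game on strips of safe cells.
Placing X at cell i (0-indexed) of a strip of k safe cells leaves independent strips of sizes max(0, i-2) and max(0, k-i-3). Hence G(k) = mex{ G(max(0,i-2)) XOR G(max(0,k-i-3)) : 0 <= i < k }, with G(0) = 0.
G(1): splits (0,0):0^0=0 -> mex({0}) = 1
G(2): splits (0,0):0^0=0 -> mex({0}) = 1
G(3): splits (0,0):0^0=0 -> mex({0}) = 1
G(4): splits (0,1):0^1=1 (0,0):0^0=0 -> mex({0, 1}) = 2
G(5): splits (0,2):0^1=1 (0,1):0^1=1 (0,0):0^0=0 -> mex({0, 1}) = 2
G(6) = mex({1}) = 0
G(7) = mex({0, 1, 2}) = 3
G(8) = mex({0, 1, 2}) = 3
G(9) = mex({0, 2}) = 1
G(10) = mex({0, 2, 3}) = 1
G(11) = mex({0, 3}) = 1
G(12) = mex({1, 3}) = 0
G(13) = mex({0, 1, 2, 3}) = 4
G(14) = mex({0, 1, 2}) = 3
G(15) = mex({0, 1, 2}) = 3
G(16) = mex({0, 1, 2, 4}) = 3
G(17) = mex({0, 1, 3, 4}) = 2
G(18) = mex({0, 1, 3, 4}) = 2
G(19) = mex({0, 1, 3, 5}) = 2
G(20) = mex({0, 1, 2, 3, 5}) = 4
G(21) = mex({0, 1, 2, 3, 5}) = 4
G(22) = mex({1, 2, 6}) = 0
G(23) = mex({0, 1, 2, 3, 4, 6}) = 5
G(24) = mex({0, 1, 2, 3, 4}) = 5
G(25) = mex({0, 1, 3, 4, 7}) = 2
G(26) = mex({0, 1, 3, 4, 5, 7}) = 2
G(27) = mex({0, 1, 3, 5}) = 2
G(28) = mex({0, 1, 2, 5}) = 3
G(29) = mex({0, 1, 2, 4, 5, 6}) = 3
G(30) = mex({1, 2, 4, 6}) = 0
G(31) = mex({0, 1, 2, 3, 4, 6}) = 5
G(32) = mex({1, 2, 3, 4, 7}) = 0
G(33) = mex({0, 3, 7}) = 1
Therefore G(33) = 1.

1


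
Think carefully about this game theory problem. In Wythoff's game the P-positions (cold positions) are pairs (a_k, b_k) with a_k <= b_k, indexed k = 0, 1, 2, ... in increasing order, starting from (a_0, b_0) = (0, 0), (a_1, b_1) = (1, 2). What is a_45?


By Wythoff's theorem, a_k = floor(k * phi) and b_k = floor(k * phi^2) = a_k + k, where phi = (1 + sqrt(5))/2 is the golden ratio.
phi = (1 + sqrt(5))/2 = 1.618034
k = 45
k * phi = 45 * 1.618034 = 72.811529
a_45 = floor(k * phi) = 72

72


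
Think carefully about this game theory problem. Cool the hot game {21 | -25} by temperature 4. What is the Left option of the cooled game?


Original game: {21 | -25} (a switch {a | b} with a > b).
Cooling by t (for t below the temperature (a - b)/2 = 23) taxes each move by t: {a | b} cooled by t is {a - t | b + t}.
Cooling amount: t = 4
Cooled Left option: 21 - 4 = 17
Cooled Right option: -25 + 4 = -21
Cooled game: {17 | -21}
Left option = 17

17


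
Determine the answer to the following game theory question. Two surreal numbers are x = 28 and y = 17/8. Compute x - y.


x = 28, y = 17/8
Converting to common denominator: 8
x = 224/8, y = 17/8
x - y = 28 - 17/8 = 207/8

207/8


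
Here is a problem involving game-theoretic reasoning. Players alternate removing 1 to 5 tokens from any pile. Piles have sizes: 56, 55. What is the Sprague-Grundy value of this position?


Subtraction set: {1, 2, 3, 4, 5}
For this subtraction set, G(n) = n mod 6 (period = max + 1 = 6).
Pile 1 (size 56): G(56) = 56 mod 6 = 2
Pile 2 (size 55): G(55) = 55 mod 6 = 1
Total Grundy value = XOR of all: 2 XOR 1 = 3

3


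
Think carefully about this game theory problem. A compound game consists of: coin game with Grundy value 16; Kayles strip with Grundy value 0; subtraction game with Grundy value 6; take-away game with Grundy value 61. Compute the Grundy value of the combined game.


By the Sprague-Grundy theorem, the Grundy value of a sum of games is the XOR of individual Grundy values.
coin game: Grundy value = 16. Running XOR: 0 XOR 16 = 16
Kayles strip: Grundy value = 0. Running XOR: 16 XOR 0 = 16
subtraction game: Grundy value = 6. Running XOR: 16 XOR 6 = 22
take-away game: Grundy value = 61. Running XOR: 22 XOR 61 = 43
The combined Grundy value is 43.

43


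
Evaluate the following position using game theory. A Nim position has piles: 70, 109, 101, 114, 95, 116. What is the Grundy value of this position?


We need the XOR (exclusive or) of all pile sizes.
After XOR-ing pile 1 (size 70): 0 XOR 70 = 70
After XOR-ing pile 2 (size 109): 70 XOR 109 = 43
After XOR-ing pile 3 (size 101): 43 XOR 101 = 78
After XOR-ing pile 4 (size 114): 78 XOR 114 = 60
After XOR-ing pile 5 (size 95): 60 XOR 95 = 99
After XOR-ing pile 6 (size 116): 99 XOR 116 = 23
The Nim-value of this position is 23.

23


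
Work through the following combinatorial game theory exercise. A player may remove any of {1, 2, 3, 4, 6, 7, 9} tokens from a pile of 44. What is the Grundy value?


The subtraction set is S = {1, 2, 3, 4, 6, 7, 9}.
G(k) = mex{ G(k - s) : s in S, s <= k }. We compute iteratively: G(0) = 0.
G(1) = mex({0}) = 1
G(2) = mex({0, 1}) = 2
G(3) = mex({0, 1, 2}) = 3
G(4) = mex({0, 1, 2, 3}) = 4
G(5) = mex({1, 2, 3, 4}) = 0
G(6) = mex({0, 2, 3, 4}) = 1
G(7) = mex({0, 1, 3, 4}) = 2
G(8) = mex({0, 1, 2, 4}) = 3
G(9) = mex({0, 1, 2, 3}) = 4
G(10) = mex({1, 2, 3, 4}) = 0
G(11) = mex({0, 2, 3, 4}) = 1
G(12) = mex({0, 1, 3, 4}) = 2
G(13) = mex({0, 1, 2, 4}) = 3
Observe that G(5)..G(13) = 0, 1, 2, 3, 4, 0, 1, 2, 3 repeats G(0)..G(8) = 0, 1, 2, 3, 4, 0, 1, 2, 3.
For k >= max(S) = 9, G(k) is determined by the previous 9 values G(k-9)..G(k-1); a window of 9 consecutive values has recurred shifted by 5, so by induction G(k + 5) = G(k) for all k >= 0: the sequence is periodic from the start with period 5.
One period: G(0..4) = 0, 1, 2, 3, 4.
44 mod 5 = 4, so G(44) = G(4) = 4.

4


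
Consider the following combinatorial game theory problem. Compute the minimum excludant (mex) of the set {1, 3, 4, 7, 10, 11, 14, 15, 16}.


Set = {1, 3, 4, 7, 10, 11, 14, 15, 16}
0 is NOT in the set. This is the mex.
mex = 0

0


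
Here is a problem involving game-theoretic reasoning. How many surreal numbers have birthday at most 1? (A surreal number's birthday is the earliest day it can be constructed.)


Day 0: {|} = 0 is born. Count = 1.
Day n: the number of surreal numbers born by day n is 2^(n+1) - 1.
By day 0: 2^1 - 1 = 1
By day 1: 2^2 - 1 = 3
By day 1: 3 surreal numbers.

3


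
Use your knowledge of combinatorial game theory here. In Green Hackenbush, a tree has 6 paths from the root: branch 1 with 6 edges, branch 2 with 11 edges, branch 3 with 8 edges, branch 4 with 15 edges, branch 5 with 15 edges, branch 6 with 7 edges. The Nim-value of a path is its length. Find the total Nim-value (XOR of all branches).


The tree has 6 branches from the ground vertex.
In Green Hackenbush, the Nim-value of a simple path of length k is k.
Branch 1: length 6, Nim-value = 6
Branch 2: length 11, Nim-value = 11
Branch 3: length 8, Nim-value = 8
Branch 4: length 15, Nim-value = 15
Branch 5: length 15, Nim-value = 15
Branch 6: length 7, Nim-value = 7
Total Nim-value = XOR of all branch values:
0 XOR 6 = 6
6 XOR 11 = 13
13 XOR 8 = 5
5 XOR 15 = 10
10 XOR 15 = 5
5 XOR 7 = 2
Nim-value of the tree = 2

2


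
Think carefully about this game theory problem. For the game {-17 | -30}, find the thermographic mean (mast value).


Game = {-17 | -30}, a switch {a | b} with numbers a > b.
Its thermograph has left wall a - t and right wall b + t, which meet at t = (a - b)/2, where both equal (a + b)/2. So the mast (mean value) is at (a + b)/2.
Mean = (-17 + (-30))/2 = -47/2 = -47/2

-47/2


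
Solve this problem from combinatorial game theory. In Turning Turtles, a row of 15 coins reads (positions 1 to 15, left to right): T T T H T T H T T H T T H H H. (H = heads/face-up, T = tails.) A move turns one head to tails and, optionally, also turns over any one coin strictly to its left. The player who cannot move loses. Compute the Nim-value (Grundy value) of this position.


Coins: T T T H T T H T T H T T H H H
Key fact: a single head at position k behaves exactly like a Nim heap of size k (turning it to T and optionally flipping a coin at j < k corresponds to moving the heap from k to j, or to 0), and heads combine as a disjunctive sum (two heads at the same place would cancel, matching j XOR j = 0). So the Nim-value is the XOR of the 1-indexed positions of the heads.
Face-up positions (1-indexed): [4, 7, 10, 13, 14, 15]
XOR 0 with 4: 0 XOR 4 = 4
XOR 4 with 7: 4 XOR 7 = 3
XOR 3 with 10: 3 XOR 10 = 9
XOR 9 with 13: 9 XOR 13 = 4
XOR 4 with 14: 4 XOR 14 = 10
XOR 10 with 15: 10 XOR 15 = 5
Nim-value = 5

5


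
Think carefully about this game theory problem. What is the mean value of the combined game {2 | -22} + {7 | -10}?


G1 = {2 | -22}, G2 = {7 | -10}
Each is a switch {a | b} with numbers a > b; its mean value is (a + b)/2, and mean value is additive over game sums: m(G1 + G2) = m(G1) + m(G2).
Mean of G1 = (2 + (-22))/2 = -20/2 = -10
Mean of G2 = (7 + (-10))/2 = -3/2 = -3/2
Mean of G1 + G2 = -10 + -3/2 = -23/2

-23/2


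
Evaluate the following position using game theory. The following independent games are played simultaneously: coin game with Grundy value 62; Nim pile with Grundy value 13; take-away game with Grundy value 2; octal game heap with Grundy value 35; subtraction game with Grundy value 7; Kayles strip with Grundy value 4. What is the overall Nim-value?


By the Sprague-Grundy theorem, the Grundy value of a sum of games is the XOR of individual Grundy values.
coin game: Grundy value = 62. Running XOR: 0 XOR 62 = 62
Nim pile: Grundy value = 13. Running XOR: 62 XOR 13 = 51
take-away game: Grundy value = 2. Running XOR: 51 XOR 2 = 49
octal game heap: Grundy value = 35. Running XOR: 49 XOR 35 = 18
subtraction game: Grundy value = 7. Running XOR: 18 XOR 7 = 21
Kayles strip: Grundy value = 4. Running XOR: 21 XOR 4 = 17
The combined Grundy value is 17.

17


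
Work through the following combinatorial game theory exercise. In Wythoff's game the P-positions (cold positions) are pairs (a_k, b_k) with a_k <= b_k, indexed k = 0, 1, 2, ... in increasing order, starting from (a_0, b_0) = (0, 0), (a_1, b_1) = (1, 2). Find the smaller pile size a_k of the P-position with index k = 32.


By Wythoff's theorem, a_k = floor(k * phi) and b_k = floor(k * phi^2) = a_k + k, where phi = (1 + sqrt(5))/2 is the golden ratio.
phi = (1 + sqrt(5))/2 = 1.618034
k = 32
k * phi = 32 * 1.618034 = 51.777088
a_32 = floor(k * phi) = 51

51


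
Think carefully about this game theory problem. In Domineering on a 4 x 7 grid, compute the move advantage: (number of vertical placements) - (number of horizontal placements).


Board is 4 x 7 (rows x cols).
Left (vertical) placements: (rows-1) * cols = 3 * 7 = 21
Right (horizontal) placements: rows * (cols-1) = 4 * 6 = 24
Advantage = Left - Right = 21 - 24 = -3

-3


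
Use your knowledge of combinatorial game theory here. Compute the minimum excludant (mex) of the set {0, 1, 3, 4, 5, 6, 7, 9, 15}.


Set = {0, 1, 3, 4, 5, 6, 7, 9, 15}
0 is in the set.
1 is in the set.
2 is NOT in the set. This is the mex.
mex = 2

2


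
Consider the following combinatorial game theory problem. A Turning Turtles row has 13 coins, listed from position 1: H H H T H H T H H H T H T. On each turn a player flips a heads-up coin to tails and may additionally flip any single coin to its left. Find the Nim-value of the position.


Coins: H H H T H H T H H H T H T
Key fact: a single head at position k behaves exactly like a Nim heap of size k (turning it to T and optionally flipping a coin at j < k corresponds to moving the heap from k to j, or to 0), and heads combine as a disjunctive sum (two heads at the same place would cancel, matching j XOR j = 0). So the Nim-value is the XOR of the 1-indexed positions of the heads.
Face-up positions (1-indexed): [1, 2, 3, 5, 6, 8, 9, 10, 12]
XOR 0 with 1: 0 XOR 1 = 1
XOR 1 with 2: 1 XOR 2 = 3
XOR 3 with 3: 3 XOR 3 = 0
XOR 0 with 5: 0 XOR 5 = 5
XOR 5 with 6: 5 XOR 6 = 3
XOR 3 with 8: 3 XOR 8 = 11
XOR 11 with 9: 11 XOR 9 = 2
XOR 2 with 10: 2 XOR 10 = 8
XOR 8 with 12: 8 XOR 12 = 4
Nim-value = 4

4


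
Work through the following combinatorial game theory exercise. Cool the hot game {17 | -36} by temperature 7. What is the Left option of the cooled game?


Original game: {17 | -36} (a switch {a | b} with a > b).
Cooling by t (for t below the temperature (a - b)/2 = 53/2) taxes each move by t: {a | b} cooled by t is {a - t | b + t}.
Cooling amount: t = 7
Cooled Left option: 17 - 7 = 10
Cooled Right option: -36 + 7 = -29
Cooled game: {10 | -29}
Left option = 10

10


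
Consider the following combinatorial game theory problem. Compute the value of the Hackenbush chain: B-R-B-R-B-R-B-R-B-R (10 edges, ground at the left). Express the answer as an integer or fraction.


Edges (from ground): B-R-B-R-B-R-B-R-B-R
By Berlekamp's sign-expansion rule, a Blue-Red Hackenbush stalk has the value of the surreal number whose sign sequence is the edge sequence with B -> + and R -> -.
Sign sequence: +-+-+-+-+-
Trace the sign expansion in the surreal number tree, starting from 0:
Edge 1: B (sign +) -> bounds (0, +inf), value = 1
Edge 2: R (sign -) -> bounds (0, 1), value = 1/2
Edge 3: B (sign +) -> bounds (1/2, 1), value = 3/4
Edge 4: R (sign -) -> bounds (1/2, 3/4), value = 5/8
Edge 5: B (sign +) -> bounds (5/8, 3/4), value = 11/16
Edge 6: R (sign -) -> bounds (5/8, 11/16), value = 21/32
Edge 7: B (sign +) -> bounds (21/32, 11/16), value = 43/64
Edge 8: R (sign -) -> bounds (21/32, 43/64), value = 85/128
Edge 9: B (sign +) -> bounds (85/128, 43/64), value = 171/256
Edge 10: R (sign -) -> bounds (85/128, 171/256), value = 341/512
Game value = 341/512

341/512


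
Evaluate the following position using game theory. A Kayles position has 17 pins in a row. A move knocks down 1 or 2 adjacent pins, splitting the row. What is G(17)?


Kayles: a move removes 1 or 2 adjacent pins from a contiguous row.
Removing pins from a row of k leaves two independent rows (a, b) with a + b = k - 1 (one pin) or a + b = k - 2 (two pins); an end removal gives a = 0.
By Sprague-Grundy, G(k) = mex{ G(a) XOR G(b) } over all these splits. G(0) = 0.
G(1): splits (0,0):0^0=0 -> mex({0}) = 1
G(2): splits (0,1):0^1=1 (0,0):0^0=0 -> mex({0, 1}) = 2
G(3): splits (0,2):0^2=2 (1,1):1^1=0 (0,1):0^1=1 -> mex({0, 1, 2}) = 3
G(4): splits (0,3):0^3=3 (1,2):1^2=3 (0,2):0^2=2 (1,1):1^1=0 -> mex({0, 2, 3}) = 1
G(5): splits (0,4):0^1=1 (1,3):1^3=2 (2,2):2^2=0 (0,3):0^3=3 (1,2):1^2=3 -> mex({0, 1, 2, 3}) = 4
G(6) = mex({0, 1, 2, 4}) = 3
G(7) = mex({0, 1, 3, 4, 5}) = 2
G(8) = mex({0, 2, 3, 5, 6}) = 1
G(9) = mex({0, 1, 2, 3, 6, 7}) = 4
G(10) = mex({0, 1, 3, 4, 5, 7}) = 2
G(11) = mex({0, 1, 2, 3, 4, 5}) = 6
G(12) = mex({0, 1, 2, 3, 5, 6, 7}) = 4
G(13) = mex({0, 2, 3, 4, 6, 7}) = 1
G(14) = mex({0, 1, 4, 5, 6, 7}) = 2
G(15) = mex({0, 1, 2, 3, 4, 5, 6}) = 7
G(16) = mex({0, 2, 3, 5, 6, 7}) = 1
G(17) = mex({0, 1, 2, 3, 5, 6, 7}) = 4
Therefore G(17) = 4.

4


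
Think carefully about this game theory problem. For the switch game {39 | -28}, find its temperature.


The game is {39 | -28}, a switch {a | b} with numbers a > b.
Cooling {a | b} by t gives {a - t | b + t}, which stops being hot when a - t = b + t, i.e. at t = (a - b)/2. So the temperature of a switch is (a - b)/2.
Temperature = (Left option - Right option) / 2
= (39 - (-28)) / 2
= 67 / 2
= 67/2

67/2


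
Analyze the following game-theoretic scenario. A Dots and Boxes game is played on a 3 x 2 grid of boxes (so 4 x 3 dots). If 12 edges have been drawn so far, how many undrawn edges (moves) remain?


Grid: 3 x 2 boxes, i.e. 4 rows and 3 columns of dots.
Horizontal edges: (rows + 1) * cols = 4 * 2 = 8
Vertical edges: rows * (cols + 1) = 3 * 3 = 9
Total edges: 8 + 9 = 17
Edges drawn: 12
Remaining: 17 - 12 = 5

5


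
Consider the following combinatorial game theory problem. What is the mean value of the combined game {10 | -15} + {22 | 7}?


G1 = {10 | -15}, G2 = {22 | 7}
Each is a switch {a | b} with numbers a > b; its mean value is (a + b)/2, and mean value is additive over game sums: m(G1 + G2) = m(G1) + m(G2).
Mean of G1 = (10 + (-15))/2 = -5/2 = -5/2
Mean of G2 = (22 + (7))/2 = 29/2 = 29/2
Mean of G1 + G2 = -5/2 + 29/2 = 12

12


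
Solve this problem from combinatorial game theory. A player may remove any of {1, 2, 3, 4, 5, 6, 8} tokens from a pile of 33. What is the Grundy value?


The subtraction set is S = {1, 2, 3, 4, 5, 6, 8}.
G(k) = mex{ G(k - s) : s in S, s <= k }. We compute iteratively: G(0) = 0.
G(1) = mex({0}) = 1
G(2) = mex({0, 1}) = 2
G(3) = mex({0, 1, 2}) = 3
G(4) = mex({0, 1, 2, 3}) = 4
G(5) = mex({0, 1, 2, 3, 4}) = 5
G(6) = mex({0, 1, 2, 3, 4, 5}) = 6
G(7) = mex({1, 2, 3, 4, 5, 6}) = 0
G(8) = mex({0, 2, 3, 4, 5, 6}) = 1
G(9) = mex({0, 1, 3, 4, 5, 6}) = 2
G(10) = mex({0, 1, 2, 4, 5, 6}) = 3
G(11) = mex({0, 1, 2, 3, 5, 6}) = 4
G(12) = mex({0, 1, 2, 3, 4, 6}) = 5
G(13) = mex({0, 1, 2, 3, 4, 5}) = 6
G(14) = mex({1, 2, 3, 4, 5, 6}) = 0
Observe that G(7)..G(14) = 0, 1, 2, 3, 4, 5, 6, 0 repeats G(0)..G(7) = 0, 1, 2, 3, 4, 5, 6, 0.
For k >= max(S) = 8, G(k) is determined by the previous 8 values G(k-8)..G(k-1); a window of 8 consecutive values has recurred shifted by 7, so by induction G(k + 7) = G(k) for all k >= 0: the sequence is periodic from the start with period 7.
One period: G(0..6) = 0, 1, 2, 3, 4, 5, 6.
33 mod 7 = 5, so G(33) = G(5) = 5.

5


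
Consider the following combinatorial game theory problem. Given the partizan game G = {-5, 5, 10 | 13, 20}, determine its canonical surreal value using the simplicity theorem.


Left options: {-5, 5, 10}, max = 10
Right options: {13, 20}, min = 13
All options are numbers and max(Left) < min(Right), so by the simplicity theorem the value is the simplest (earliest-born) number strictly between 10 and 13.
Integers 11 through 12 all lie strictly between 10 and 13.
Among integers, the simplest (lowest birthday = smallest |n|; 0 is born on day 0, +-n on day n) is 11.
No non-integer in the interval can be simpler: if x is a non-integer in the interval, then floor(x) or ceil(x) also lies in the interval (the interval contains an integer), and both are proper prefixes of x's sign expansion, i.e. born earlier. So the game value is 11.
Game value = 11

11


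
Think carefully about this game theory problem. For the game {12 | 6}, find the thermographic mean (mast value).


Game = {12 | 6}, a switch {a | b} with numbers a > b.
Its thermograph has left wall a - t and right wall b + t, which meet at t = (a - b)/2, where both equal (a + b)/2. So the mast (mean value) is at (a + b)/2.
Mean = (12 + (6))/2 = 18/2 = 9

9


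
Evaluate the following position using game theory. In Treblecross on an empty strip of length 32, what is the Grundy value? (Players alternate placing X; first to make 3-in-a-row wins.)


Treblecross: place X on empty cells; 3-in-a-row wins.
Playing within two cells of an existing X lets the opponent win at once, so sensible play treats the cells i-2..i+2 around each X as dead. The player left with no safe cell loses, so this is a normal-play take-away game on strips of safe cells.
Placing X at cell i (0-indexed) of a strip of k safe cells leaves independent strips of sizes max(0, i-2) and max(0, k-i-3). Hence G(k) = mex{ G(max(0,i-2)) XOR G(max(0,k-i-3)) : 0 <= i < k }, with G(0) = 0.
G(1): splits (0,0):0^0=0 -> mex({0}) = 1
G(2): splits (0,0):0^0=0 -> mex({0}) = 1
G(3): splits (0,0):0^0=0 -> mex({0}) = 1
G(4): splits (0,1):0^1=1 (0,0):0^0=0 -> mex({0, 1}) = 2
G(5): splits (0,2):0^1=1 (0,1):0^1=1 (0,0):0^0=0 -> mex({0, 1}) = 2
G(6) = mex({1}) = 0
G(7) = mex({0, 1, 2}) = 3
G(8) = mex({0, 1, 2}) = 3
G(9) = mex({0, 2}) = 1
G(10) = mex({0, 2, 3}) = 1
G(11) = mex({0, 3}) = 1
G(12) = mex({1, 3}) = 0
G(13) = mex({0, 1, 2, 3}) = 4
G(14) = mex({0, 1, 2}) = 3
G(15) = mex({0, 1, 2}) = 3
G(16) = mex({0, 1, 2, 4}) = 3
G(17) = mex({0, 1, 3, 4}) = 2
G(18) = mex({0, 1, 3, 4}) = 2
G(19) = mex({0, 1, 3, 5}) = 2
G(20) = mex({0, 1, 2, 3, 5}) = 4
G(21) = mex({0, 1, 2, 3, 5}) = 4
G(22) = mex({1, 2, 6}) = 0
G(23) = mex({0, 1, 2, 3, 4, 6}) = 5
G(24) = mex({0, 1, 2, 3, 4}) = 5
G(25) = mex({0, 1, 3, 4, 7}) = 2
G(26) = mex({0, 1, 3, 4, 5, 7}) = 2
G(27) = mex({0, 1, 3, 5}) = 2
G(28) = mex({0, 1, 2, 5}) = 3
G(29) = mex({0, 1, 2, 4, 5, 6}) = 3
G(30) = mex({1, 2, 4, 6}) = 0
G(31) = mex({0, 1, 2, 3, 4, 6}) = 5
G(32) = mex({1, 2, 3, 4, 7}) = 0
Therefore G(32) = 0.

0


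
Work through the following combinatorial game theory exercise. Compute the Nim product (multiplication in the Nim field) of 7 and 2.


Nim multiplication is bilinear over XOR: (u XOR v) * w = (u*w) XOR (v*w).
So we split each operand into its bit components and XOR the pairwise Nim products.
7 = 1 + 2 + 4 (as XOR of powers of 2).
2 = 2 (as XOR of powers of 2).
Using the standard Nim-product table on single bits:
  2*2 = 3,   2*4 = 8,   2*8 = 12,
  4*4 = 6,   4*8 = 11,  8*8 = 13,
and  1*x = x (identity), k*l = l*k (commutative).
Pairwise Nim products:
  1 * 2 = 2
  2 * 2 = 3
  4 * 2 = 8
XOR them: 2 XOR 3 XOR 8 = 9.
Result: 7 * 2 = 9 (in Nim).

9


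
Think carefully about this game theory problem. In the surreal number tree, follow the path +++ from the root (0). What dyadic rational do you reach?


Sign expansion: +++
Rule: track bounds (lo, hi), initially (-inf, +inf). On '+', the current value becomes lo and we move to the simplest number in (value, hi): value + 1 if hi = +inf, otherwise the midpoint (value + hi)/2. On '-', the current value becomes hi and we move to value - 1 if lo = -inf, otherwise the midpoint (lo + value)/2.
Start at 0.
Step 1: sign = +, move right. Bounds: (0, +inf). Value = 1
Step 2: sign = +, move right. Bounds: (1, +inf). Value = 2
Step 3: sign = +, move right. Bounds: (2, +inf). Value = 3
The surreal number with sign expansion +++ is 3.

3


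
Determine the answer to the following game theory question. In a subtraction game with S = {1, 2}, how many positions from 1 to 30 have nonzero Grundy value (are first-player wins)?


Subtraction set S = {1, 2}, so G(n) = n mod 3.
G(n) = 0 when n is a multiple of 3.
Multiples of 3 in [1, 30]: 10
N-positions (nonzero Grundy) = 30 - 10 = 20

20


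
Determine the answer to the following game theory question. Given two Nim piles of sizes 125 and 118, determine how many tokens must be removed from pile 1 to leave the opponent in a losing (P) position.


Piles: 125 and 118
Current XOR: 125 XOR 118 = 11 (non-zero, so this is an N-position).
To make the XOR zero, we need to find a move that balances the piles.
For pile 1 (size 125): target = 125 XOR 11 = 118
We reduce pile 1 from 125 to 118.
Tokens removed: 125 - 118 = 7
Verification: 118 XOR 118 = 0

7


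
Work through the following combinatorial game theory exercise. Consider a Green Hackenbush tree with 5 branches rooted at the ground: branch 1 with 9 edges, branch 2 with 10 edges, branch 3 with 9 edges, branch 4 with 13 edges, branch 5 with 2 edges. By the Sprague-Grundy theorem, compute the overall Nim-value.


The tree has 5 branches from the ground vertex.
In Green Hackenbush, the Nim-value of a simple path of length k is k.
Branch 1: length 9, Nim-value = 9
Branch 2: length 10, Nim-value = 10
Branch 3: length 9, Nim-value = 9
Branch 4: length 13, Nim-value = 13
Branch 5: length 2, Nim-value = 2
Total Nim-value = XOR of all branch values:
0 XOR 9 = 9
9 XOR 10 = 3
3 XOR 9 = 10
10 XOR 13 = 7
7 XOR 2 = 5
Nim-value of the tree = 5

5


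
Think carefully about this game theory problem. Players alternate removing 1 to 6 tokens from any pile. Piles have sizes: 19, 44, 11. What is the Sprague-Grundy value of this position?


Subtraction set: {1, 2, 3, 4, 5, 6}
For this subtraction set, G(n) = n mod 7 (period = max + 1 = 7).
Pile 1 (size 19): G(19) = 19 mod 7 = 5
Pile 2 (size 44): G(44) = 44 mod 7 = 2
Pile 3 (size 11): G(11) = 11 mod 7 = 4
Total Grundy value = XOR of all: 5 XOR 2 XOR 4 = 3

3


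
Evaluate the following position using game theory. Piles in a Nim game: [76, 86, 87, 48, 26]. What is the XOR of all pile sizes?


We need the XOR (exclusive or) of all pile sizes.
After XOR-ing pile 1 (size 76): 0 XOR 76 = 76
After XOR-ing pile 2 (size 86): 76 XOR 86 = 26
After XOR-ing pile 3 (size 87): 26 XOR 87 = 77
After XOR-ing pile 4 (size 48): 77 XOR 48 = 125
After XOR-ing pile 5 (size 26): 125 XOR 26 = 103
The Nim-value of this position is 103.

103


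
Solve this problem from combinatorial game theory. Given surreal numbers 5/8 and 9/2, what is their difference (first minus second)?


x = 5/8, y = 9/2
Converting to common denominator: 8
x = 5/8, y = 36/8
x - y = 5/8 - 9/2 = -31/8

-31/8


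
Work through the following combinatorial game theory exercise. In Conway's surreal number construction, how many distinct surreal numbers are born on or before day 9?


Day 0: {|} = 0 is born. Count = 1.
Day n: the number of surreal numbers born by day n is 2^(n+1) - 1.
By day 0: 2^1 - 1 = 1
By day 1: 2^2 - 1 = 3
By day 2: 2^3 - 1 = 7
By day 3: 2^4 - 1 = 15
By day 4: 2^5 - 1 = 31
By day 5: 2^6 - 1 = 63
By day 6: 2^7 - 1 = 127
By day 7: 2^8 - 1 = 255
By day 8: 2^9 - 1 = 511
By day 9: 2^10 - 1 = 1023
By day 9: 1023 surreal numbers.

1023


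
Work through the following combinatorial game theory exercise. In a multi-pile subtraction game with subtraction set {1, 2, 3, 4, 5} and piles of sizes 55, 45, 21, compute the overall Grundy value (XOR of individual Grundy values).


Subtraction set: {1, 2, 3, 4, 5}
For this subtraction set, G(n) = n mod 6 (period = max + 1 = 6).
Pile 1 (size 55): G(55) = 55 mod 6 = 1
Pile 2 (size 45): G(45) = 45 mod 6 = 3
Pile 3 (size 21): G(21) = 21 mod 6 = 3
Total Grundy value = XOR of all: 1 XOR 3 XOR 3 = 1

1


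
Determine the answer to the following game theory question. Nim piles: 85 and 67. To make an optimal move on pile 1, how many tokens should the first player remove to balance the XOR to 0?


Piles: 85 and 67
Current XOR: 85 XOR 67 = 22 (non-zero, so this is an N-position).
To make the XOR zero, we need to find a move that balances the piles.
For pile 1 (size 85): target = 85 XOR 22 = 67
We reduce pile 1 from 85 to 67.
Tokens removed: 85 - 67 = 18
Verification: 67 XOR 67 = 0

18


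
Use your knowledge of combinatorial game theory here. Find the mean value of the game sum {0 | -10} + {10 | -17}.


G1 = {0 | -10}, G2 = {10 | -17}
Each is a switch {a | b} with numbers a > b; its mean value is (a + b)/2, and mean value is additive over game sums: m(G1 + G2) = m(G1) + m(G2).
Mean of G1 = (0 + (-10))/2 = -10/2 = -5
Mean of G2 = (10 + (-17))/2 = -7/2 = -7/2
Mean of G1 + G2 = -5 + -7/2 = -17/2

-17/2


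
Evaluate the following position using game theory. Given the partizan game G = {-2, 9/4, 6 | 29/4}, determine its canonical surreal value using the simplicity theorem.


Left options: {-2, 9/4, 6}, max = 6
Right options: {29/4}, min = 29/4
All options are numbers and max(Left) < min(Right), so by the simplicity theorem the value is the simplest (earliest-born) number strictly between 6 and 29/4.
The only integer strictly between 6 and 29/4 is 7.
No non-integer in the interval can be simpler: if x is a non-integer in the interval, then floor(x) or ceil(x) also lies in the interval (the interval contains an integer), and both are proper prefixes of x's sign expansion, i.e. born earlier. So the game value is 7.
Game value = 7

7


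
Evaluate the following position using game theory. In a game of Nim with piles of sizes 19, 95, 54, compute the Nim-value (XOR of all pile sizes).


We need the XOR (exclusive or) of all pile sizes.
After XOR-ing pile 1 (size 19): 0 XOR 19 = 19
After XOR-ing pile 2 (size 95): 19 XOR 95 = 76
After XOR-ing pile 3 (size 54): 76 XOR 54 = 122
The Nim-value of this position is 122.

122


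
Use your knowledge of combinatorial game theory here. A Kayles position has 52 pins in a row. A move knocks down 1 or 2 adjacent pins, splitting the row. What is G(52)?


Kayles: a move removes 1 or 2 adjacent pins from a contiguous row.
Removing pins from a row of k leaves two independent rows (a, b) with a + b = k - 1 (one pin) or a + b = k - 2 (two pins); an end removal gives a = 0.
By Sprague-Grundy, G(k) = mex{ G(a) XOR G(b) } over all these splits. G(0) = 0.
G(1): splits (0,0):0^0=0 -> mex({0}) = 1
G(2): splits (0,1):0^1=1 (0,0):0^0=0 -> mex({0, 1}) = 2
G(3): splits (0,2):0^2=2 (1,1):1^1=0 (0,1):0^1=1 -> mex({0, 1, 2}) = 3
G(4): splits (0,3):0^3=3 (1,2):1^2=3 (0,2):0^2=2 (1,1):1^1=0 -> mex({0, 2, 3}) = 1
G(5): splits (0,4):0^1=1 (1,3):1^3=2 (2,2):2^2=0 (0,3):0^3=3 (1,2):1^2=3 -> mex({0, 1, 2, 3}) = 4
G(6) = mex({0, 1, 2, 4}) = 3
G(7) = mex({0, 1, 3, 4, 5}) = 2
G(8) = mex({0, 2, 3, 5, 6}) = 1
G(9) = mex({0, 1, 2, 3, 6, 7}) = 4
G(10) = mex({0, 1, 3, 4, 5, 7}) = 2
G(11) = mex({0, 1, 2, 3, 4, 5}) = 6
G(12) = mex({0, 1, 2, 3, 5, 6, 7}) = 4
G(13) = mex({0, 2, 3, 4, 6, 7}) = 1
G(14) = mex({0, 1, 4, 5, 6, 7}) = 2
G(15) = mex({0, 1, 2, 3, 4, 5, 6}) = 7
G(16) = mex({0, 2, 3, 5, 6, 7}) = 1
G(17) = mex({0, 1, 2, 3, 5, 6, 7}) = 4
G(18) = mex({0, 1, 2, 4, 5, 6}) = 3
G(19) = mex({0, 1, 3, 4, 5, 7}) = 2
G(20) = mex({0, 2, 3, 4, 5, 6, 7}) = 1
G(21) = mex({0, 1, 2, 3, 5, 6, 7}) = 4
G(22) = mex({0, 1, 2, 3, 4, 5, 7}) = 6
G(23) = mex({0, 1, 2, 3, 4, 5, 6}) = 7
G(24) = mex({0, 1, 2, 3, 5, 6, 7}) = 4
G(25) = mex({0, 2, 3, 4, 6, 7}) = 1
G(26) = mex({0, 1, 3, 4, 5, 6, 7}) = 2
G(27) = mex({0, 1, 2, 3, 4, 5, 6, 7}) = 8
G(28) = mex({0, 1, 2, 3, 4, 6, 7, 8}) = 5
G(29) = mex({0, 1, 2, 3, 5, 6, 7, 8, 9}) = 4
G(30) = mex({0, 1, 2, 3, 4, 5, 6, 9, 10}) = 7
G(31) = mex({0, 1, 3, 4, 5, 7, 10, 11}) = 2
G(32) = mex({0, 2, 3, 4, 5, 6, 7, 9, 11}) = 1
G(33) = mex({0, 1, 2, 3, 4, 5, 6, 7, 9, 12}) = 8
G(34) = mex({0, 1, 2, 3, 4, 5, 7, 8, 11, 12}) = 6
G(35) = mex({0, 1, 2, 3, 4, 5, 6, 8, 9, 10, 11}) = 7
G(36) = mex({0, 1, 2, 3, 5, 6, 7, 9, 10}) = 4
G(37) = mex({0, 2, 3, 4, 6, 7, 9, 10, 11, 12}) = 1
G(38) = mex({0, 1, 3, 4, 5, 6, 7, 9, 10, 11, 12}) = 2
G(39) = mex({0, 1, 2, 4, 5, 6, 7, 9, 10, 12, 14}) = 3
G(40) = mex({0, 2, 3, 4, 6, 7, 11, 12, 14}) = 1
G(41) = mex({0, 1, 2, 3, 5, 6, 7, 9, 10, 11, 12}) = 4
G(42) = mex({0, 1, 2, 3, 4, 5, 6, 9, 10}) = 7
G(43) = mex({0, 1, 3, 4, 5, 7, 9, 10, 12, 15}) = 2
G(44) = mex({0, 2, 3, 4, 5, 6, 7, 9, 10, 12, 15}) = 1
G(45) = mex({0, 1, 2, 3, 4, 5, 6, 7, 9, 10, 12, 14}) = 8
G(46) = mex({0, 1, 3, 4, 5, 7, 8, 11, 12, 14}) = 2
G(47) = mex({0, 1, 2, 3, 4, 5, 6, 8, 9, 10, 11, 12}) = 7
G(48) = mex({0, 1, 2, 3, 5, 6, 7, 9, 10}) = 4
G(49) = mex({0, 2, 3, 4, 6, 7, 9, 10, 11, 12, 15}) = 1
G(50) = mex({0, 1, 4, 5, 6, 7, 9, 11, 12, 14, 15}) = 2
G(51) = mex({0, 1, 2, 3, 4, 5, 6, 7, 9, 12, 14, 15}) = 8
G(52) = mex({0, 2, 3, 4, 5, 6, 7, 8, 11, 12, 15}) = 1
Therefore G(52) = 1.

1
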